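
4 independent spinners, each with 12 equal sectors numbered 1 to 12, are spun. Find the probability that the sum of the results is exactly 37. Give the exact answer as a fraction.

91/5184

There are 12^4 = 20736 equally likely outcomes.
The number of ordered 4-tuples from {1,…,12} summing to 37 is 364.
P(sum = 37) = 364/20736 = 91/5184.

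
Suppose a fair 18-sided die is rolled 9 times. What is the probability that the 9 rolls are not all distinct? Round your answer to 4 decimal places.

0.9111

P(all 9 different) = 18/18 · 17/18 · ··· · 10/18 ≈ 0.0889.
P(at least two equal) = 1 − 0.0889 = 0.9111.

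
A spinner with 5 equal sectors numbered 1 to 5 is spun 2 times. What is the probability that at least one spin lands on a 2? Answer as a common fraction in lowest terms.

P(no spin lands on a 2) = (4/5)^2 = 16/25.
P(at least one) = 1 − 16/25 = 9/25.

9/25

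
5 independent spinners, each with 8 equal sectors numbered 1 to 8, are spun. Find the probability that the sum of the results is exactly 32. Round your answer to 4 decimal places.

0.0150

There are 8^5 = 32768 equally likely outcomes.
The number of ordered 5-tuples from {1,…,8} summing to 32 is 490.
P(sum = 32) = 490/32768 = 245/16384 ≈ 0.0150.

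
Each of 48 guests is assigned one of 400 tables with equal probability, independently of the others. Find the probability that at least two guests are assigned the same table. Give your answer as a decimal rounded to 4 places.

It's easier to compute the probability that all 48 are distinct.
P(all distinct) = 400/400 · 399/400 · ··· · 353/400 ≈ 0.0529.
So the probability of at least one match is 1 − 0.0529 = 0.9471.

0.9471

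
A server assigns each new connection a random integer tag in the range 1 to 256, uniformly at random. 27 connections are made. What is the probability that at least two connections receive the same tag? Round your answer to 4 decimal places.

It's easier to compute the probability that all 27 are distinct.
P(all distinct) = 256/256 · 255/256 · ··· · 230/256 ≈ 0.2415.
So the probability of at least one match is 1 − 0.2415 = 0.7585.

0.7585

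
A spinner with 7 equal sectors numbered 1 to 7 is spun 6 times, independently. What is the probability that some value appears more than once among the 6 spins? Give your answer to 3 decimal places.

0.957

P(all 6 different) = 7/7 · 6/7 · ··· · 2/7 ≈ 0.043.
P(at least two equal) = 1 − 0.043 = 0.957.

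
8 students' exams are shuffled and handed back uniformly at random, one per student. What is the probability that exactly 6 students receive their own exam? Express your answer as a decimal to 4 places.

Choose which 6 of the 8 are fixed: C(8,6) = 28 ways.
The remaining 2 must have no fixed point: D(2) = 1.
P = 28·1/40320 = 1/1440 ≈ 0.0007.

0.0007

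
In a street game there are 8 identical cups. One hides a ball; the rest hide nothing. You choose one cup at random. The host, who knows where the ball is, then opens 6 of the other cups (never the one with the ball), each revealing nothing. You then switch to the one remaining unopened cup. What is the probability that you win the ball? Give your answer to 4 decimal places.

0.8750

Your original cup holds the ball with probability 1/8, so the other 7 collectively hold it with probability 7/8.
The host can always find 6 empty cups to open, so the reveals don't change that 7/8; it is now spread over the 1 remaining unopened cup.
P(win by switching) = (7/8) · (1/1) = 7/8 ≈ 0.8750.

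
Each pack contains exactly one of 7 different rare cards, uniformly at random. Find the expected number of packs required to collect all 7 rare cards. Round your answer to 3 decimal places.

After i distinct types are collected, each trial gives a new one with probability (7−i)/7, so the expected wait for the next new type is 7/(7−i).
E = 7/7 + 7/6 + 7/5 + 7/4 + 7/3 + 7/2 + 7/1 = 363/20 ≈ 18.150.

18.150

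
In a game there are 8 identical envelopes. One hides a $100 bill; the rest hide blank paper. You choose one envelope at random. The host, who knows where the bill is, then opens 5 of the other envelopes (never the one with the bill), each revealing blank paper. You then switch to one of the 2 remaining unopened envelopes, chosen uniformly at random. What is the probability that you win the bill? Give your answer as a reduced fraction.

Your original envelope holds the bill with probability 1/8, so the other 7 collectively hold it with probability 7/8.
The host can always find 5 empty envelopes to open, so the reveals don't change that 7/8; it is now spread over the 2 remaining unopened envelopes.
P(win by switching) = (7/8) · (1/2) = 7/16.

7/16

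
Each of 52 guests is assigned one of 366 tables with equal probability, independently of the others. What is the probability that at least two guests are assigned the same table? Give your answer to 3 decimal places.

0.978

It's easier to compute the probability that all 52 are distinct.
P(all distinct) = 366/366 · 365/366 · ··· · 315/366 ≈ 0.022.
So the probability of at least one match is 1 − 0.022 = 0.978.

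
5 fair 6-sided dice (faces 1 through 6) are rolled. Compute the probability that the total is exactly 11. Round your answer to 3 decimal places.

There are 6^5 = 7776 equally likely outcomes.
The number of ordered 5-tuples from {1,…,6} summing to 11 is 205.
P(sum = 11) = 205/7776 ≈ 0.026.

0.026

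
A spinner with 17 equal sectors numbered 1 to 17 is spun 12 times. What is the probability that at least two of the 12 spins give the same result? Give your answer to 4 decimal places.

P(all 12 different) = 17/17 · 16/17 · ··· · 6/17 ≈ 0.0051.
P(at least two equal) = 1 − 0.0051 = 0.9949.

0.9949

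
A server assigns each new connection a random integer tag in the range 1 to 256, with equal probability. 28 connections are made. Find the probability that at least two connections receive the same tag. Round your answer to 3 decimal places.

It's easier to compute the probability that all 28 are distinct.
P(all distinct) = 256/256 · 255/256 · ··· · 229/256 ≈ 0.216.
So the probability of at least one match is 1 − 0.216 = 0.784.

0.784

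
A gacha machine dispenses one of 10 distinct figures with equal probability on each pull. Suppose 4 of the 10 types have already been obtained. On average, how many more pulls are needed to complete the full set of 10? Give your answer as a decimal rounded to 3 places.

24.500

Starting from 4 distinct types, each trial gives a new one with probability (10−i)/10 when i types are held, so the wait for the next new type is 10/(10−i).
E = 10/6 + 10/5 + 10/4 + 10/3 + 10/2 + 10/1 = 49/2 ≈ 24.500.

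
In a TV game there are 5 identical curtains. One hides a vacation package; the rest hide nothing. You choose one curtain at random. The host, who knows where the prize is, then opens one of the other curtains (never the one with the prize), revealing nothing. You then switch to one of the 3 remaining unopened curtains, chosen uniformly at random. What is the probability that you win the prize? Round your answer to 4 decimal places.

Your original curtain holds the prize with probability 1/5, so the other 4 collectively hold it with probability 4/5.
The host can always find an empty curtain to open, so this doesn't change that 4/5; it is now spread over the 3 remaining unopened curtains.
P(win by switching) = (4/5) · (1/3) = 4/15 ≈ 0.2667.

0.2667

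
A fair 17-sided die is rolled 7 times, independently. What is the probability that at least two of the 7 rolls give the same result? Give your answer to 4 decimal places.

0.7611

P(all 7 different) = 17/17 · 16/17 · ··· · 11/17 ≈ 0.2389.
P(at least two equal) = 1 − 0.2389 = 0.7611.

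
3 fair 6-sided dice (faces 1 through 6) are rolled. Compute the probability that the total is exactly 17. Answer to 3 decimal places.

There are 6^3 = 216 equally likely outcomes.
The number of ordered 3-tuples from {1,…,6} summing to 17 is 3.
P(sum = 17) = 3/216 = 1/72 ≈ 0.014.

0.014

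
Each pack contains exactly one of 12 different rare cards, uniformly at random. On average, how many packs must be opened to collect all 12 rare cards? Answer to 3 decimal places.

After i distinct types are collected, each trial gives a new one with probability (12−i)/12, so the expected wait for the next new type is 12/(12−i).
E = 12/12 + 12/11 + 12/10 + 12/9 + 12/8 + 12/7 + 12/6 + 12/5 + 12/4 + 12/3 + 12/2 + 12/1 = 86021/2310 ≈ 37.239.

37.239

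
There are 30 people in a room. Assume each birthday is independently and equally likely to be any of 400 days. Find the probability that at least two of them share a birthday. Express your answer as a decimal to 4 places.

It's easier to compute the probability that all 30 are distinct.
P(all distinct) = 400/400 · 399/400 · ··· · 371/400 ≈ 0.3278.
So the probability of at least one match is 1 − 0.3278 = 0.6722.

0.6722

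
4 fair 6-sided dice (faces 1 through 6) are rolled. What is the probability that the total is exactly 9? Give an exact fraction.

There are 6^4 = 1296 equally likely outcomes.
The number of ordered 4-tuples from {1,…,6} summing to 9 is 56.
P(sum = 9) = 56/1296 = 7/162.

7/162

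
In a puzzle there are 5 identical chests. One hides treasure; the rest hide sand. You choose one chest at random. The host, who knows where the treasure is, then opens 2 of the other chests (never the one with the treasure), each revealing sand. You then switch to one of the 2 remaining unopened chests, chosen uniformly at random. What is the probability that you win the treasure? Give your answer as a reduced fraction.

2/5

Your original chest holds the treasure with probability 1/5, so the other 4 collectively hold it with probability 4/5.
The host can always find 2 empty chests to open, so the reveals don't change that 4/5; it is now spread over the 2 remaining unopened chests.
P(win by switching) = (4/5) · (1/2) = 2/5.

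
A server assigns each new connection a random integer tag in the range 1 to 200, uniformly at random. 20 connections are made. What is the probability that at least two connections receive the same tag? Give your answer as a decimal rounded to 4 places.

0.6256

It's easier to compute the probability that all 20 are distinct.
P(all distinct) = 200/200 · 199/200 · ··· · 181/200 ≈ 0.3744.
So the probability of at least one match is 1 − 0.3744 = 0.6256.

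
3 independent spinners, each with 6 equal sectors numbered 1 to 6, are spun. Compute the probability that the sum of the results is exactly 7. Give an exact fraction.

There are 6^3 = 216 equally likely outcomes.
The number of ordered 3-tuples from {1,…,6} summing to 7 is 15.
P(sum = 7) = 15/216 = 5/72.

5/72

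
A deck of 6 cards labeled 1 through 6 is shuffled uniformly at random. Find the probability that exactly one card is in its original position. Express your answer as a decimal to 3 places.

0.367

Choose which one is fixed: C(6,1) = 6 ways.
The remaining 5 must have no fixed point: D(5) = 44.
P = 6·44/720 = 11/30 ≈ 0.367.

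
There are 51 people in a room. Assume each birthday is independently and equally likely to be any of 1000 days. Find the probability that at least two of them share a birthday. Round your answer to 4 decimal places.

0.7267

It's easier to compute the probability that all 51 are distinct.
P(all distinct) = 1000/1000 · 999/1000 · ··· · 950/1000 ≈ 0.2733.
So the probability of at least one match is 1 − 0.2733 = 0.7267.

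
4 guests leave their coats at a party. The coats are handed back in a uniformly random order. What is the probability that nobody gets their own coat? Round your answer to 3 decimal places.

This is the derangement probability: permutations of 4 with no fixed point.
D(4) = 4! · (1 − 1/1! + 1/2! − ··· + (−1)^4/4!) = 9.
P = 9/24 = 3/8 ≈ 0.375.

0.375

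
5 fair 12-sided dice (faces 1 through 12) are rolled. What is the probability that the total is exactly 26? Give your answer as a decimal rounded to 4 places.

There are 12^5 = 248832 equally likely outcomes.
The number of ordered 5-tuples from {1,…,12} summing to 26 is 9075.
P(sum = 26) = 9075/248832 = 3025/82944 ≈ 0.0365.

0.0365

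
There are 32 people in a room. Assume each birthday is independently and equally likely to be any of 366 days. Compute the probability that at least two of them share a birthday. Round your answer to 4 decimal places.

It's easier to compute the probability that all 32 are distinct.
P(all distinct) = 366/366 · 365/366 · ··· · 335/366 ≈ 0.2476.
So the probability of at least one match is 1 − 0.2476 = 0.7524.

0.7524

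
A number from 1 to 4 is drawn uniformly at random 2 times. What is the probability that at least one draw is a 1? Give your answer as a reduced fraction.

7/16

P(no draw is a 1) = (3/4)^2 = 9/16.
P(at least one) = 1 − 9/16 = 7/16.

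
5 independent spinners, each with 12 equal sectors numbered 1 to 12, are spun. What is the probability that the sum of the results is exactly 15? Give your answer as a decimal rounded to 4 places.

There are 12^5 = 248832 equally likely outcomes.
The number of ordered 5-tuples from {1,…,12} summing to 15 is 1001.
P(sum = 15) = 1001/248832 ≈ 0.0040.

0.0040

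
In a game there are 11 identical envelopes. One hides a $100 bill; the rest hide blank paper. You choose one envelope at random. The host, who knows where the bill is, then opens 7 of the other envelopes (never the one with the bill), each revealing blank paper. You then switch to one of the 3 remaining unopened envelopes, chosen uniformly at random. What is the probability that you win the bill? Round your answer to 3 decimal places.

Your original envelope holds the bill with probability 1/11, so the other 10 collectively hold it with probability 10/11.
The host can always find 7 empty envelopes to open, so the reveals don't change that 10/11; it is now spread over the 3 remaining unopened envelopes.
P(win by switching) = (10/11) · (1/3) = 10/33 ≈ 0.303.

0.303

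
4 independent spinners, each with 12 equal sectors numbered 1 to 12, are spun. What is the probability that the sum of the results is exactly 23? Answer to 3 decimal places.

There are 12^4 = 20736 equally likely outcomes.
The number of ordered 4-tuples from {1,…,12} summing to 23 is 1060.
P(sum = 23) = 1060/20736 = 265/5184 ≈ 0.051.

0.051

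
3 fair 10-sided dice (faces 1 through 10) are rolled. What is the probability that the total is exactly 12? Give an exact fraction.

There are 10^3 = 1000 equally likely outcomes.
The number of ordered 3-tuples from {1,…,10} summing to 12 is 55.
P(sum = 12) = 55/1000 = 11/200.

11/200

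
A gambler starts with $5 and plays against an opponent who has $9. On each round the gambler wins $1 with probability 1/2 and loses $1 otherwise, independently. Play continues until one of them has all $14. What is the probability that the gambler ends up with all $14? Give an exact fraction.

With a fair step, P(i) = ½P(i−1) + ½P(i+1) with P(0)=0, P(14)=1 has the linear solution P(i) = i/14.
P(5) = 5/14.

5/14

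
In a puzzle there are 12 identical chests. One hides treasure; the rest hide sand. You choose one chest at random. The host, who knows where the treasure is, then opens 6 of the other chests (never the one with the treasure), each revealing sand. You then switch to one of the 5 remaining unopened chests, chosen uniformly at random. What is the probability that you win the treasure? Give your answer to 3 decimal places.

0.183

Your original chest holds the treasure with probability 1/12, so the other 11 collectively hold it with probability 11/12.
The host can always find 6 empty chests to open, so the reveals don't change that 11/12; it is now spread over the 5 remaining unopened chests.
P(win by switching) = (11/12) · (1/5) = 11/60 ≈ 0.183.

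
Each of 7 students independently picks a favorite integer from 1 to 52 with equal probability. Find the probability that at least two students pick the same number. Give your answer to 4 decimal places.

0.3441

It's easier to compute the probability that all 7 are distinct.
P(all distinct) = 52/52 · 51/52 · ··· · 46/52 ≈ 0.6559.
So the probability of at least one match is 1 − 0.6559 = 0.3441.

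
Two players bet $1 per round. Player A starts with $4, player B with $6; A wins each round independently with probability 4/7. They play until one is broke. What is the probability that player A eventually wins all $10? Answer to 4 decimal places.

0.7244

Let r = q/p = (3/7)/(4/7) = 3/4. The recurrence P(i) = p·P(i+1) + q·P(i−1) with P(0)=0, P(10)=1 gives P(i) = (1 − r^i)/(1 − r^10).
P(4) = (1 − (3/4)^4) / (1 − (3/4)^10) = 102400/141361 ≈ 0.7244.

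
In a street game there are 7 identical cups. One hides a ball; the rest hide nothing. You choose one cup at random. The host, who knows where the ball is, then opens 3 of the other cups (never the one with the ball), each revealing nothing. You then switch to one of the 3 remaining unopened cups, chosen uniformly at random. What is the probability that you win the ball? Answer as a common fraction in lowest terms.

2/7

Your original cup holds the ball with probability 1/7, so the other 6 collectively hold it with probability 6/7.
The host can always find 3 empty cups to open, so the reveals don't change that 6/7; it is now spread over the 3 remaining unopened cups.
P(win by switching) = (6/7) · (1/3) = 2/7.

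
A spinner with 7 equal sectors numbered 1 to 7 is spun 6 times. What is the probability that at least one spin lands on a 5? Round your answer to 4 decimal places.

P(no spin lands on a 5) = (6/7)^6 ≈ 0.3966.
P(at least one) = 1 − 0.3966 = 0.6034.

0.6034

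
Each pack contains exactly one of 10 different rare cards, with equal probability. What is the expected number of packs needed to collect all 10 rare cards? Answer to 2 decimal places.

After i distinct types are collected, each trial gives a new one with probability (10−i)/10, so the expected wait for the next new type is 10/(10−i).
E = 10/10 + 10/9 + 10/8 + 10/7 + 10/6 + 10/5 + 10/4 + 10/3 + 10/2 + 10/1 = 7381/252 ≈ 29.29.

29.29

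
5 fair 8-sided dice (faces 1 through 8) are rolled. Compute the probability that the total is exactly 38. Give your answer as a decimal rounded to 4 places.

0.0005

There are 8^5 = 32768 equally likely outcomes.
The number of ordered 5-tuples from {1,…,8} summing to 38 is 15.
P(sum = 38) = 15/32768 ≈ 0.0005.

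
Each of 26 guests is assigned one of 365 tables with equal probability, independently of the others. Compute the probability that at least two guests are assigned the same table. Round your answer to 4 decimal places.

0.5982

It's easier to compute the probability that all 26 are distinct.
P(all distinct) = 365/365 · 364/365 · ··· · 340/365 ≈ 0.4018.
So the probability of at least one match is 1 − 0.4018 = 0.5982.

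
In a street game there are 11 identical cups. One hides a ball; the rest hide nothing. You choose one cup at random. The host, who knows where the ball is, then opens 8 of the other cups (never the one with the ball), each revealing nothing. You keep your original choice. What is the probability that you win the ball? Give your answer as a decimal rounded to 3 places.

0.091

The host can always open 8 empty cups regardless of your choice, so the reveals give no information about your original cup.
P(win by staying) = 1/11 ≈ 0.091.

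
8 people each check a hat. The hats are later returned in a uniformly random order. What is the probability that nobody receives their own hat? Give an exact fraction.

This is the derangement probability: permutations of 8 with no fixed point.
D(8) = 8! · (1 − 1/1! + 1/2! − ··· + (−1)^8/8!) = 14833.
P = 14833/40320 = 2119/5760.

2119/5760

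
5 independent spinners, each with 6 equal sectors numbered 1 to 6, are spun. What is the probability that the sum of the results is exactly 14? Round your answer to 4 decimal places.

There are 6^5 = 7776 equally likely outcomes.
The number of ordered 5-tuples from {1,…,6} summing to 14 is 540.
P(sum = 14) = 540/7776 = 5/72 ≈ 0.0694.

0.0694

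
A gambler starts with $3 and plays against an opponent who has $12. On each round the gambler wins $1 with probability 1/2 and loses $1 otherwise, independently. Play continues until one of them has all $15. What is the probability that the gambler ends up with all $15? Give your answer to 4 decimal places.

0.2000

With a fair step, P(i) = ½P(i−1) + ½P(i+1) with P(0)=0, P(15)=1 has the linear solution P(i) = i/15.
P(3) = 3/15 = 1/5 ≈ 0.2000.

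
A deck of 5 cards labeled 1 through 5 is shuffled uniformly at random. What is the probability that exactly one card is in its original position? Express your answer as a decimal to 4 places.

Choose which one is fixed: C(5,1) = 5 ways.
The remaining 4 must have no fixed point: D(4) = 9.
P = 5·9/120 = 3/8 ≈ 0.3750.

0.3750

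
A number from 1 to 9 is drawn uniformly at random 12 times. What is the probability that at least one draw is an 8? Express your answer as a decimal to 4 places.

P(no draw is an 8) = (8/9)^12 ≈ 0.2433.
P(at least one) = 1 − 0.2433 = 0.7567.

0.7567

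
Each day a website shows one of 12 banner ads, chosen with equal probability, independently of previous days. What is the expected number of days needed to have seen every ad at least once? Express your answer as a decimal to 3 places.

37.239

After i distinct types are collected, each trial gives a new one with probability (12−i)/12, so the expected wait for the next new type is 12/(12−i).
E = 12/12 + 12/11 + 12/10 + 12/9 + 12/8 + 12/7 + 12/6 + 12/5 + 12/4 + 12/3 + 12/2 + 12/1 = 86021/2310 ≈ 37.239.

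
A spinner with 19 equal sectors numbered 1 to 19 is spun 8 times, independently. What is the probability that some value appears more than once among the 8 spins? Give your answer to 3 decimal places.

0.821

P(all 8 different) = 19/19 · 18/19 · ··· · 12/19 ≈ 0.179.
P(at least two equal) = 1 − 0.179 = 0.821.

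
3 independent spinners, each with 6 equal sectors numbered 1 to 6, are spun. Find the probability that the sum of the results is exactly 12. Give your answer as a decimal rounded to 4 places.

There are 6^3 = 216 equally likely outcomes.
The number of ordered 3-tuples from {1,…,6} summing to 12 is 25.
P(sum = 12) = 25/216 ≈ 0.1157.

0.1157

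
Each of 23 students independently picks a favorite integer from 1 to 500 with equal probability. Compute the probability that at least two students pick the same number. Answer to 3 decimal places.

0.402

It's easier to compute the probability that all 23 are distinct.
P(all distinct) = 500/500 · 499/500 · ··· · 478/500 ≈ 0.598.
So the probability of at least one match is 1 − 0.598 = 0.402.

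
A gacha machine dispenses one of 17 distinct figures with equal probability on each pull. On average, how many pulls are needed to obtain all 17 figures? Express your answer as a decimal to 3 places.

After i distinct types are collected, each trial gives a new one with probability (17−i)/17, so the expected wait for the next new type is 17/(17−i).
E = 17/17 + 17/16 + 17/15 + 17/14 + 17/13 + 17/12 + 17/11 + 17/10 + 17/9 + 17/8 + 17/7 + 17/6 + 17/5 + 17/4 + 17/3 + 17/2 + 17/1 = 42142223/720720 ≈ 58.472.

58.472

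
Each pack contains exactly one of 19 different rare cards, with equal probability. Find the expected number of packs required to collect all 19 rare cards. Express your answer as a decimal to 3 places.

After i distinct types are collected, each trial gives a new one with probability (19−i)/19, so the expected wait for the next new type is 19/(19−i).
E = 19/19 + 19/18 + 19/17 + 19/16 + 19/15 + 19/14 + 19/13 + 19/12 + 19/11 + 19/10 + 19/9 + 19/8 + 19/7 + 19/6 + 19/5 + 19/4 + 19/3 + 19/2 + 19/1 = 275295799/4084080 ≈ 67.407.

67.407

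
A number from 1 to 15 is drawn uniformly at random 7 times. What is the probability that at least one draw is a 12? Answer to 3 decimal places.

0.383

P(no draw is a 12) = (14/15)^7 ≈ 0.617.
P(at least one) = 1 − 0.617 = 0.383.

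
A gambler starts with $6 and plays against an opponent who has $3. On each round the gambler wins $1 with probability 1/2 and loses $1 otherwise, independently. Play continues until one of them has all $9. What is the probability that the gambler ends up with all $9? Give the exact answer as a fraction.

2/3

With a fair step, P(i) = ½P(i−1) + ½P(i+1) with P(0)=0, P(9)=1 has the linear solution P(i) = i/9.
P(6) = 6/9 = 2/3.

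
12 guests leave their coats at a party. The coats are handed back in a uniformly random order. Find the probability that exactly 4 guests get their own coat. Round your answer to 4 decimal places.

Choose which 4 of the 12 are fixed: C(12,4) = 495 ways.
The remaining 8 must have no fixed point: D(8) = 14833.
P = 495·14833/479001600 = 2119/138240 ≈ 0.0153.

0.0153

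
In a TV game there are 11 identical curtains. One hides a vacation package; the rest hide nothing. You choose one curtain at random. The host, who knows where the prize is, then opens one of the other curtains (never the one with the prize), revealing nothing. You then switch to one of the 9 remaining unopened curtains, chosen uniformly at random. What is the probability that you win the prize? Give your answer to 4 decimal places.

0.1010

Your original curtain holds the prize with probability 1/11, so the other 10 collectively hold it with probability 10/11.
The host can always find an empty curtain to open, so this doesn't change that 10/11; it is now spread over the 9 remaining unopened curtains.
P(win by switching) = (10/11) · (1/9) = 10/99 ≈ 0.1010.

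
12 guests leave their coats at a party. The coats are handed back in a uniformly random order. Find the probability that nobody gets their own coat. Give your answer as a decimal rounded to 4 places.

This is the derangement probability: permutations of 12 with no fixed point.
D(12) = 12! · (1 − 1/1! + 1/2! − ··· + (−1)^12/12!) = 176214841.
P = 176214841/479001600 = 16019531/43545600 ≈ 0.3679.

0.3679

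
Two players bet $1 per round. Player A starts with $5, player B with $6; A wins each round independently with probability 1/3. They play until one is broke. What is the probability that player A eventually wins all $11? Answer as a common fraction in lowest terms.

Let r = q/p = (2/3)/(1/3) = 2. The recurrence P(i) = p·P(i+1) + q·P(i−1) with P(0)=0, P(11)=1 gives P(i) = (1 − r^i)/(1 − r^11).
P(5) = (1 − (2)^5) / (1 − (2)^11) = 31/2047.

31/2047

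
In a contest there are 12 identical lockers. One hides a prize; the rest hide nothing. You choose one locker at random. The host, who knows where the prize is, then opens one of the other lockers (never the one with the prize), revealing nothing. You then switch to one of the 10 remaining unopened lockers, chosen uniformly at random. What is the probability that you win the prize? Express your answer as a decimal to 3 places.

Your original locker holds the prize with probability 1/12, so the other 11 collectively hold it with probability 11/12.
The host can always find an empty locker to open, so this doesn't change that 11/12; it is now spread over the 10 remaining unopened lockers.
P(win by switching) = (11/12) · (1/10) = 11/120 ≈ 0.092.

0.092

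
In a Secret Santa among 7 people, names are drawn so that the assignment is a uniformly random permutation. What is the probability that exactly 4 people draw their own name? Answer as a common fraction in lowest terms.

Choose which 4 of the 7 are fixed: C(7,4) = 35 ways.
The remaining 3 must have no fixed point: D(3) = 2.
P = 35·2/5040 = 1/72.

1/72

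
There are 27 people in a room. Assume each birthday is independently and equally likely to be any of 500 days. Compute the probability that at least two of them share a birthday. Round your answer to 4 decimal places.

It's easier to compute the probability that all 27 are distinct.
P(all distinct) = 500/500 · 499/500 · ··· · 474/500 ≈ 0.4893.
So the probability of at least one match is 1 − 0.4893 = 0.5107.

0.5107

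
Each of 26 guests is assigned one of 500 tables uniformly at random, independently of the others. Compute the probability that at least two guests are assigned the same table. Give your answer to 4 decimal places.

0.4838

It's easier to compute the probability that all 26 are distinct.
P(all distinct) = 500/500 · 499/500 · ··· · 475/500 ≈ 0.5162.
So the probability of at least one match is 1 − 0.5162 = 0.4838.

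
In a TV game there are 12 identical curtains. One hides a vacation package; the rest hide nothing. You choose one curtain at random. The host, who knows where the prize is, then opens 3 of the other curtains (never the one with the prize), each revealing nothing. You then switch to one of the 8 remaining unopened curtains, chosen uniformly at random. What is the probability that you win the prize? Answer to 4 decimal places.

0.1146

Your original curtain holds the prize with probability 1/12, so the other 11 collectively hold it with probability 11/12.
The host can always find 3 empty curtains to open, so the reveals don't change that 11/12; it is now spread over the 8 remaining unopened curtains.
P(win by switching) = (11/12) · (1/8) = 11/96 ≈ 0.1146.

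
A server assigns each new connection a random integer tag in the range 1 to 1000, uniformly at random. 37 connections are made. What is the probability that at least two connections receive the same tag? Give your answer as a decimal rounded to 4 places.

0.4905

It's easier to compute the probability that all 37 are distinct.
P(all distinct) = 1000/1000 · 999/1000 · ··· · 964/1000 ≈ 0.5095.
So the probability of at least one match is 1 − 0.5095 = 0.4905.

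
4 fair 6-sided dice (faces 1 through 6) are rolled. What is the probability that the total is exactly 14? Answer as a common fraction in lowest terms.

There are 6^4 = 1296 equally likely outcomes.
The number of ordered 4-tuples from {1,…,6} summing to 14 is 146.
P(sum = 14) = 146/1296 = 73/648.

73/648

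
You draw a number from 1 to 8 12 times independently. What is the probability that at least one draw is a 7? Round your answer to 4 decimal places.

0.7986

P(no draw is a 7) = (7/8)^12 ≈ 0.2014.
P(at least one) = 1 − 0.2014 = 0.7986.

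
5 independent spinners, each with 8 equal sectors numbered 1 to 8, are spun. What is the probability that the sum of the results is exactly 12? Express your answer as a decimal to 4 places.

0.0101

There are 8^5 = 32768 equally likely outcomes.
The number of ordered 5-tuples from {1,…,8} summing to 12 is 330.
P(sum = 12) = 330/32768 = 165/16384 ≈ 0.0101.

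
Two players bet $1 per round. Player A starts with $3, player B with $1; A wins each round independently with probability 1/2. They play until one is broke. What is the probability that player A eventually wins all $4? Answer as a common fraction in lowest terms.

3/4

With a fair step, P(i) = ½P(i−1) + ½P(i+1) with P(0)=0, P(4)=1 has the linear solution P(i) = i/4.
P(3) = 3/4.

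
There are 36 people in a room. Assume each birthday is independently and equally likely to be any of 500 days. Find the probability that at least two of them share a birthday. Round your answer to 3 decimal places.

0.725

It's easier to compute the probability that all 36 are distinct.
P(all distinct) = 500/500 · 499/500 · ··· · 465/500 ≈ 0.275.
So the probability of at least one match is 1 − 0.275 = 0.725.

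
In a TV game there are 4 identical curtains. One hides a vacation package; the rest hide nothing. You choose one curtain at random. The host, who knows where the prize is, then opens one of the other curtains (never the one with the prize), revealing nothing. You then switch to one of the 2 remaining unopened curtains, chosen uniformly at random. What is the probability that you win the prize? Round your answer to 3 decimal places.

0.375

Your original curtain holds the prize with probability 1/4, so the other 3 collectively hold it with probability 3/4.
The host can always find an empty curtain to open, so this doesn't change that 3/4; it is now spread over the 2 remaining unopened curtains.
P(win by switching) = (3/4) · (1/2) = 3/8 ≈ 0.375.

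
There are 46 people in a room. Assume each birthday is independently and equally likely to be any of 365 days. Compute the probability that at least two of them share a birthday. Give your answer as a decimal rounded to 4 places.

0.9483

It's easier to compute the probability that all 46 are distinct.
P(all distinct) = 365/365 · 364/365 · ··· · 320/365 ≈ 0.0517.
So the probability of at least one match is 1 − 0.0517 = 0.9483.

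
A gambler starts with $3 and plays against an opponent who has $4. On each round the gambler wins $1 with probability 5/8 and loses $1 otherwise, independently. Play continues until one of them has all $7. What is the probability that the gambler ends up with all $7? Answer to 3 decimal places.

0.807

Let r = q/p = (3/8)/(5/8) = 3/5. The recurrence P(i) = p·P(i+1) + q·P(i−1) with P(0)=0, P(7)=1 gives P(i) = (1 − r^i)/(1 − r^7).
P(3) = (1 − (3/5)^3) / (1 − (3/5)^7) = 30625/37969 ≈ 0.807.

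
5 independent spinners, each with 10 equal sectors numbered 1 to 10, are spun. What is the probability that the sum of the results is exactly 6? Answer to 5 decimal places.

0.00005

There are 10^5 = 100000 equally likely outcomes.
The number of ordered 5-tuples from {1,…,10} summing to 6 is 5.
P(sum = 6) = 5/100000 = 1/20000 ≈ 0.00005.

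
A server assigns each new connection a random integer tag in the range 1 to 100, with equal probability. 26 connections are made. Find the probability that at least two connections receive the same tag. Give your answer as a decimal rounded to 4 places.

It's easier to compute the probability that all 26 are distinct.
P(all distinct) = 100/100 · 99/100 · ··· · 75/100 ≈ 0.0282.
So the probability of at least one match is 1 − 0.0282 = 0.9718.

0.9718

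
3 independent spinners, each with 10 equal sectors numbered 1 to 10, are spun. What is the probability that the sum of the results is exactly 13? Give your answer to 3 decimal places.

0.063

There are 10^3 = 1000 equally likely outcomes.
The number of ordered 3-tuples from {1,…,10} summing to 13 is 63.
P(sum = 13) = 63/1000 ≈ 0.063.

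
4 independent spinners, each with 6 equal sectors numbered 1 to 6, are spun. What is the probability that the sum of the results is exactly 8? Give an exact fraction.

There are 6^4 = 1296 equally likely outcomes.
The number of ordered 4-tuples from {1,…,6} summing to 8 is 35.
P(sum = 8) = 35/1296.

35/1296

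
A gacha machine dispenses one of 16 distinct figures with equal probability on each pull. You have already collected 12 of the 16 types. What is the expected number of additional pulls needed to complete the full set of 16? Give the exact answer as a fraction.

100/3

Starting from 12 distinct types, each trial gives a new one with probability (16−i)/16 when i types are held, so the wait for the next new type is 16/(16−i).
E = 16/4 + 16/3 + 16/2 + 16/1 = 100/3.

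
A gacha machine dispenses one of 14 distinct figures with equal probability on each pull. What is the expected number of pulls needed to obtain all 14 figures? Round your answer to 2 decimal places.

45.52

After i distinct types are collected, each trial gives a new one with probability (14−i)/14, so the expected wait for the next new type is 14/(14−i).
E = 14/14 + 14/13 + 14/12 + 14/11 + 14/10 + 14/9 + 14/8 + 14/7 + 14/6 + 14/5 + 14/4 + 14/3 + 14/2 + 14/1 = 1171733/25740 ≈ 45.52.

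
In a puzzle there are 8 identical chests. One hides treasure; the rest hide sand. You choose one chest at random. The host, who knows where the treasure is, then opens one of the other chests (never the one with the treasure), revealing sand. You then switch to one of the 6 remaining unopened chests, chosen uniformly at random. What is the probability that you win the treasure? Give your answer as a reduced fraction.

7/48

Your original chest holds the treasure with probability 1/8, so the other 7 collectively hold it with probability 7/8.
The host can always find an empty chest to open, so this doesn't change that 7/8; it is now spread over the 6 remaining unopened chests.
P(win by switching) = (7/8) · (1/6) = 7/48.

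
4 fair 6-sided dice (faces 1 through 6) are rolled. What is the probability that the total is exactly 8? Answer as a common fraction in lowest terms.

35/1296

There are 6^4 = 1296 equally likely outcomes.
The number of ordered 4-tuples from {1,…,6} summing to 8 is 35.
P(sum = 8) = 35/1296.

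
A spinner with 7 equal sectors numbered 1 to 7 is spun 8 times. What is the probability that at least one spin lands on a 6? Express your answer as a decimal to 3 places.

P(no spin lands on a 6) = (6/7)^8 ≈ 0.291.
P(at least one) = 1 − 0.291 = 0.709.

0.709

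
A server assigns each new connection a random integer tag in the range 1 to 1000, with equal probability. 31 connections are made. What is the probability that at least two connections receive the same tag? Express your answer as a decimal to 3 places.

0.375

It's easier to compute the probability that all 31 are distinct.
P(all distinct) = 1000/1000 · 999/1000 · ··· · 970/1000 ≈ 0.625.
So the probability of at least one match is 1 − 0.625 = 0.375.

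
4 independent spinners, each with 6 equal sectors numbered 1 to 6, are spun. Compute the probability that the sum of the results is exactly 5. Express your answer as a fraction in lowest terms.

1/324

There are 6^4 = 1296 equally likely outcomes.
The number of ordered 4-tuples from {1,…,6} summing to 5 is 4.
P(sum = 5) = 4/1296 = 1/324.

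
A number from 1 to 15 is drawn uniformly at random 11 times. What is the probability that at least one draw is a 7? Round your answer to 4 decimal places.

0.5318

P(no draw is a 7) = (14/15)^11 ≈ 0.4682.
P(at least one) = 1 − 0.4682 = 0.5318.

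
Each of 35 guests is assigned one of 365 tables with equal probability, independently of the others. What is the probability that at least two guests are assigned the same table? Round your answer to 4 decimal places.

It's easier to compute the probability that all 35 are distinct.
P(all distinct) = 365/365 · 364/365 · ··· · 331/365 ≈ 0.1856.
So the probability of at least one match is 1 − 0.1856 = 0.8144.

0.8144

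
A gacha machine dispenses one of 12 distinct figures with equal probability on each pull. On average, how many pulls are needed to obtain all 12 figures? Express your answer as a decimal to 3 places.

37.239

After i distinct types are collected, each trial gives a new one with probability (12−i)/12, so the expected wait for the next new type is 12/(12−i).
E = 12/12 + 12/11 + 12/10 + 12/9 + 12/8 + 12/7 + 12/6 + 12/5 + 12/4 + 12/3 + 12/2 + 12/1 = 86021/2310 ≈ 37.239.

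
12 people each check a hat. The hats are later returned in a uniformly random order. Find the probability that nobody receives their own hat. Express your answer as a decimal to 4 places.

This is the derangement probability: permutations of 12 with no fixed point.
D(12) = 12! · (1 − 1/1! + 1/2! − ··· + (−1)^12/12!) = 176214841.
P = 176214841/479001600 = 16019531/43545600 ≈ 0.3679.

0.3679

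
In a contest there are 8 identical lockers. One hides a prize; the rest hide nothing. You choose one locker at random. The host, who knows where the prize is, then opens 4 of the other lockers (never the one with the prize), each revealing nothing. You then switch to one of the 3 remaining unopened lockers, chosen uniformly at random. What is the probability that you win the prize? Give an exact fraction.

7/24

Your original locker holds the prize with probability 1/8, so the other 7 collectively hold it with probability 7/8.
The host can always find 4 empty lockers to open, so the reveals don't change that 7/8; it is now spread over the 3 remaining unopened lockers.
P(win by switching) = (7/8) · (1/3) = 7/24.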